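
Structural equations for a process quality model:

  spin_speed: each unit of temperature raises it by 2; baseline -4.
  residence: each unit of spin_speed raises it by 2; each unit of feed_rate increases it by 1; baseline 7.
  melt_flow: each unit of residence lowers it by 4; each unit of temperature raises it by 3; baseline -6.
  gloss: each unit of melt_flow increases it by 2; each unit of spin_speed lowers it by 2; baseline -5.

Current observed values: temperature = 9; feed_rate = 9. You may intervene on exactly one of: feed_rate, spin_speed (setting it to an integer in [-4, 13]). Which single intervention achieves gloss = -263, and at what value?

Intervening on feed_rate: with other inputs at their observed values, gloss = -8*feed_rate - 271. Solving for -263 gives feed_rate = -1, within [-4, 13].
Intervening on spin_speed: gloss = -18*spin_speed - 91. Reaching -263 requires spin_speed = 86/9, not an integer.

set feed_rate = -1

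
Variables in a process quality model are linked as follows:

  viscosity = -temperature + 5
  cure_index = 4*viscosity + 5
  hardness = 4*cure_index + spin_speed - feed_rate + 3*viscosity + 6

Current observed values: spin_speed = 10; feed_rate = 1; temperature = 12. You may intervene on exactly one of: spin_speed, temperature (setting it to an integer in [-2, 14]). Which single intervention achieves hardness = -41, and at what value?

set temperature = 9

Intervening on spin_speed: hardness = spin_speed - 108. Reaching -41 requires spin_speed = 67, outside [-2, 14].
Intervening on temperature: with other inputs at their observed values, hardness = -19*temperature + 130. Solving for -41 gives temperature = 9, within [-2, 14].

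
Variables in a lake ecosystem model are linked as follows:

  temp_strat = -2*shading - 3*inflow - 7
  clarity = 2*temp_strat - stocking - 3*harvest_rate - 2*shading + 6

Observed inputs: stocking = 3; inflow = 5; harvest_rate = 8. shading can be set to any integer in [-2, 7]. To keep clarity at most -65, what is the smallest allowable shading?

shading = 0

Substituting into the temp_strat equation gives temp_strat = -2*shading - 22.
Substituting into the clarity equation gives clarity = -6*shading - 65.
Require -6*shading - 65 ≤ -65, so shading ≥ 0.
The smallest integer in [-2, 7] satisfying this is 0.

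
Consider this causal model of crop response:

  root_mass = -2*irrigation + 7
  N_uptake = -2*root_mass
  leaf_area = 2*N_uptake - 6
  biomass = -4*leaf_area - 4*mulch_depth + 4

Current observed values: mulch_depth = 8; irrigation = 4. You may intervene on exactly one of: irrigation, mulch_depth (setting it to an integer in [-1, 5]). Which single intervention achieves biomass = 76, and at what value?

Intervening on irrigation: with other inputs at their observed values, biomass = -32*irrigation + 108. Solving for 76 gives irrigation = 1, within [-1, 5].
Intervening on mulch_depth: biomass = -4*mulch_depth + 12. Reaching 76 requires mulch_depth = -16, outside [-1, 5].

set irrigation = 1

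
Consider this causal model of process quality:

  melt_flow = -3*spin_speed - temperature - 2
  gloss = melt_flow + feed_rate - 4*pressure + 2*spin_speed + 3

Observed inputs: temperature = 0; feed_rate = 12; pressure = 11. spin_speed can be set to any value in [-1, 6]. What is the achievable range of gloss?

Substituting into the melt_flow equation gives melt_flow = -3*spin_speed - 2.
Substituting into the gloss equation gives gloss = -spin_speed - 31.
Linear in spin_speed, so extremes are at the endpoints: spin_speed = -1 gives gloss = -30; spin_speed = 6 gives gloss = -37.

-37 to -30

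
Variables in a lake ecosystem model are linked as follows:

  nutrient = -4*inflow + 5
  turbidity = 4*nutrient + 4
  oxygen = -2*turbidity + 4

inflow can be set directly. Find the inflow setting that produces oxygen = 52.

inflow = 3

Substituting into the turbidity equation gives turbidity = -16*inflow + 24.
Substituting into the oxygen equation gives oxygen = 32*inflow - 44.
Solve 32*inflow - 44 = 52: inflow = (52 + 44) / 32 = 3.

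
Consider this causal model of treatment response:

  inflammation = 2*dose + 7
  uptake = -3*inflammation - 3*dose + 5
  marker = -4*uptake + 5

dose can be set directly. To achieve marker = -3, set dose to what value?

Substituting into the uptake equation gives uptake = -9*dose - 16.
Substituting into the marker equation gives marker = 36*dose + 69.
Solve 36*dose + 69 = -3: dose = (-3 - 69) / 36 = -2.

dose = -2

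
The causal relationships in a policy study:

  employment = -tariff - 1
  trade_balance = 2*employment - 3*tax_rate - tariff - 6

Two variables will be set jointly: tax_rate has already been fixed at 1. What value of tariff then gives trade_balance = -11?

With tax_rate held at 1:
Substituting into the trade_balance equation gives trade_balance = -3*tariff - 11.
Solve -3*tariff - 11 = -11: tariff = (-11 + 11) / -3 = 0.

tariff = 0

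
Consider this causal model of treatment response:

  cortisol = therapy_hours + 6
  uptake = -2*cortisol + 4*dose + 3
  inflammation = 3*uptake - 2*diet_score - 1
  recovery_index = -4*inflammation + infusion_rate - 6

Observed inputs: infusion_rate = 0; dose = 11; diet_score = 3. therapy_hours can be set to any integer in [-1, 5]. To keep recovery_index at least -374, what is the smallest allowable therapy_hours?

Substituting into the uptake equation gives uptake = -2*therapy_hours + 35.
So inflammation = -6*therapy_hours + 98.
Substituting into the recovery_index equation gives recovery_index = 24*therapy_hours - 398.
Require 24*therapy_hours - 398 ≥ -374, so therapy_hours ≥ 1.
The smallest integer in [-1, 5] satisfying this is 1.

therapy_hours = 1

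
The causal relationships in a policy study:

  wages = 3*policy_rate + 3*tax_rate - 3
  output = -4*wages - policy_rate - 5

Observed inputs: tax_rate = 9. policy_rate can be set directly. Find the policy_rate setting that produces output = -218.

policy_rate = 9

Substituting into the wages equation gives wages = 3*policy_rate + 24.
Substituting into the output equation gives output = -13*policy_rate - 101.
Solve -13*policy_rate - 101 = -218: policy_rate = (-218 + 101) / -13 = 9.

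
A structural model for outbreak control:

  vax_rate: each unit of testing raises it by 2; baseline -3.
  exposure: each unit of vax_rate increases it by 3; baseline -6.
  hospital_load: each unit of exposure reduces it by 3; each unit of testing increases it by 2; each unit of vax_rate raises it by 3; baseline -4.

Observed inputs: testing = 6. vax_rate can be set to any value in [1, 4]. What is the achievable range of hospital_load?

2 to 20

Intervening on vax_rate fixes its value directly, overriding its dependence on testing.
Substituting into the hospital_load equation gives hospital_load = -6*vax_rate + 26.
Linear in vax_rate, so extremes are at the endpoints: vax_rate = 1 gives hospital_load = 20; vax_rate = 4 gives hospital_load = 2.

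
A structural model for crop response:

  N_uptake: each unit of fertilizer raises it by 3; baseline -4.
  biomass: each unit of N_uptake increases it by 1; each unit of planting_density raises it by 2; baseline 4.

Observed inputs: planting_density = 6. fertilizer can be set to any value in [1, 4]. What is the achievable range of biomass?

15 to 24

Substituting into the biomass equation gives biomass = 3*fertilizer + 12.
Linear in fertilizer, so extremes are at the endpoints: fertilizer = 1 gives biomass = 15; fertilizer = 4 gives biomass = 24.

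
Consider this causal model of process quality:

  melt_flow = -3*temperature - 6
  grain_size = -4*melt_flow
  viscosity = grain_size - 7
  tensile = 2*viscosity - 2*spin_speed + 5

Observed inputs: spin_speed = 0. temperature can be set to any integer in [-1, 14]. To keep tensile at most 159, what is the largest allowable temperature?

temperature = 5

Substituting into the grain_size equation gives grain_size = 12*temperature + 24.
This gives viscosity = 12*temperature + 17.
Substituting into the tensile equation gives tensile = 24*temperature + 39.
Require 24*temperature + 39 ≤ 159, so temperature ≤ 5.
The largest integer in [-1, 14] satisfying this is 5.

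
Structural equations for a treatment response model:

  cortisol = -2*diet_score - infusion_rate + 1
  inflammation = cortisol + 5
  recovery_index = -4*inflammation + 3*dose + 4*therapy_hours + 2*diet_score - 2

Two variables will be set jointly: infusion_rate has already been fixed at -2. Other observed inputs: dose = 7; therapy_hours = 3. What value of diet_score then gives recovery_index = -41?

diet_score = -4

With infusion_rate held at -2:
Substituting into the cortisol equation gives cortisol = -2*diet_score + 3.
inflammation becomes -2*diet_score + 8.
Substituting into the recovery_index equation gives recovery_index = 10*diet_score - 1.
Solve 10*diet_score - 1 = -41: diet_score = (-41 + 1) / 10 = -4.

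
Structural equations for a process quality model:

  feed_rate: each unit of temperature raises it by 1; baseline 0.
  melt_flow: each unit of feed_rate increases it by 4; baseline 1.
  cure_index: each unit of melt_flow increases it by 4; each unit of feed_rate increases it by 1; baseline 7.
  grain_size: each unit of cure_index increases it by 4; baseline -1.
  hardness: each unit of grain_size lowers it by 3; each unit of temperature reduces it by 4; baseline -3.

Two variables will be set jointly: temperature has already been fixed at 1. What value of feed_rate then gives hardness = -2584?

feed_rate = 12

With temperature held at 1:
Intervening on feed_rate fixes its value directly, overriding its dependence on temperature.
Substituting into the cure_index equation gives cure_index = 17*feed_rate + 11.
Substituting into the grain_size equation gives grain_size = 68*feed_rate + 43.
Substituting into the hardness equation gives hardness = -204*feed_rate - 136.
Solve -204*feed_rate - 136 = -2584: feed_rate = (-2584 + 136) / -204 = 12.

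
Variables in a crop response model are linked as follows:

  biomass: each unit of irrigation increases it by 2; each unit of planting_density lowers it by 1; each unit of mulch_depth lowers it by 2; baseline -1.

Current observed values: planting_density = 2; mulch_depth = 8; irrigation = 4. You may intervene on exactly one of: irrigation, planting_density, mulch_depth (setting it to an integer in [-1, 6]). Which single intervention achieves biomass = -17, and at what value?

Intervening on irrigation: with other inputs at their observed values, biomass = 2*irrigation - 19. Solving for -17 gives irrigation = 1, within [-1, 6].
Intervening on planting_density: biomass = -planting_density - 9. Reaching -17 requires planting_density = 8, outside [-1, 6].
Intervening on mulch_depth: biomass = -2*mulch_depth + 5. Reaching -17 requires mulch_depth = 11, outside [-1, 6].

set irrigation = 1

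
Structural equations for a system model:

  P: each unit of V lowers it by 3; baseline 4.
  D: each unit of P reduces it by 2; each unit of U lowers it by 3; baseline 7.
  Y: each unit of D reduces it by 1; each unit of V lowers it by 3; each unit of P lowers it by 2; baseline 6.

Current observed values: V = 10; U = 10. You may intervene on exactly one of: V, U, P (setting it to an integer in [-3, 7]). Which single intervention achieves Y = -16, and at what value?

set U = 5

Intervening on V: Y = -3*V + 29. Reaching -16 requires V = 15, outside [-3, 7].
Intervening on U: with other inputs at their observed values, Y = 3*U - 31. Solving for -16 gives U = 5, within [-3, 7].
Intervening on P: the paths from P to Y cancel (net effect zero), leaving Y = -1; -16 is unreachable this way.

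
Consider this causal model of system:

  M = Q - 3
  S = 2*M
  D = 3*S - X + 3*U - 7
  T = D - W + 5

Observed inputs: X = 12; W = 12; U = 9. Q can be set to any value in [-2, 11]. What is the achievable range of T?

-29 to 49

Substituting into the S equation gives S = 2*Q - 6.
This gives D = 6*Q - 10.
Substituting into the T equation gives T = 6*Q - 17.
Linear in Q, so extremes are at the endpoints: Q = -2 gives T = -29; Q = 11 gives T = 49.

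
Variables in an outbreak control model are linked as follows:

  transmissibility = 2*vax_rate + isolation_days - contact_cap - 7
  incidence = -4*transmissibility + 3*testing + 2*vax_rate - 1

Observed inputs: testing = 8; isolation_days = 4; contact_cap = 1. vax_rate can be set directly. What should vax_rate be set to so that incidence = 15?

Substituting into the transmissibility equation gives transmissibility = 2*vax_rate - 4.
Substituting into the incidence equation gives incidence = -6*vax_rate + 39.
Solve -6*vax_rate + 39 = 15: vax_rate = (15 - 39) / -6 = 4.

vax_rate = 4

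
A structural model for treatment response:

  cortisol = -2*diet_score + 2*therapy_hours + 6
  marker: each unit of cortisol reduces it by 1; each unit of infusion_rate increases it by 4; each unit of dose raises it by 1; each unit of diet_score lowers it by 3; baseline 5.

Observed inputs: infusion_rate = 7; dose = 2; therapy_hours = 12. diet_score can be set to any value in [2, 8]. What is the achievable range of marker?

Substituting into the cortisol equation gives cortisol = -2*diet_score + 30.
Substituting into the marker equation gives marker = -diet_score + 5.
Linear in diet_score, so extremes are at the endpoints: diet_score = 2 gives marker = 3; diet_score = 8 gives marker = -3.

-3 to 3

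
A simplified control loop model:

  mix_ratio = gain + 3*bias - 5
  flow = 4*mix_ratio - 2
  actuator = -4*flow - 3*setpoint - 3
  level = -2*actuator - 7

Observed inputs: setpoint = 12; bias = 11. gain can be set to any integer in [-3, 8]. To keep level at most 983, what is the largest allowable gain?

Substituting into the mix_ratio equation gives mix_ratio = gain + 28.
This gives flow = 4*gain + 110.
actuator becomes -16*gain - 479.
So level = 32*gain + 951.
Require 32*gain + 951 ≤ 983, so gain ≤ 1.
The largest integer in [-3, 8] satisfying this is 1.

gain = 1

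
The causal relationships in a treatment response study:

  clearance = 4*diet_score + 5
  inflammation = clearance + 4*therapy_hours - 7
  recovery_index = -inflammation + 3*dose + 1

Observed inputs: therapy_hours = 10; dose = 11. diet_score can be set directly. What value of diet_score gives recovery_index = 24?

Substituting into the inflammation equation gives inflammation = 4*diet_score + 38.
So recovery_index = -4*diet_score - 4.
Solve -4*diet_score - 4 = 24: diet_score = (24 + 4) / -4 = -7.

diet_score = -7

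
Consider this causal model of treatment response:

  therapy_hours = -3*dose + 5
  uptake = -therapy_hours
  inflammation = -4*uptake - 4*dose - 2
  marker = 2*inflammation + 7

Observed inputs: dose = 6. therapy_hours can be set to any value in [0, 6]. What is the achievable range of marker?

Intervening on therapy_hours fixes its value directly, overriding its dependence on dose.
Substituting into the inflammation equation gives inflammation = 4*therapy_hours - 26.
So marker = 8*therapy_hours - 45.
Linear in therapy_hours, so extremes are at the endpoints: therapy_hours = 0 gives marker = -45; therapy_hours = 6 gives marker = 3.

-45 to 3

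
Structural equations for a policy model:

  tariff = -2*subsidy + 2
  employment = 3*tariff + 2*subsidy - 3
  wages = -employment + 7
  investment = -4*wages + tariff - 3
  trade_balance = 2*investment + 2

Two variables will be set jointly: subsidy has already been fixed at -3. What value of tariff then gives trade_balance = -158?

tariff = -1

With subsidy held at -3:
Intervening on tariff fixes its value directly, overriding its dependence on subsidy.
Substituting into the employment equation gives employment = 3*tariff - 9.
This gives wages = -3*tariff + 16.
Substituting into the investment equation gives investment = 13*tariff - 67.
Substituting into the trade_balance equation gives trade_balance = 26*tariff - 132.
Solve 26*tariff - 132 = -158: tariff = (-158 + 132) / 26 = -1.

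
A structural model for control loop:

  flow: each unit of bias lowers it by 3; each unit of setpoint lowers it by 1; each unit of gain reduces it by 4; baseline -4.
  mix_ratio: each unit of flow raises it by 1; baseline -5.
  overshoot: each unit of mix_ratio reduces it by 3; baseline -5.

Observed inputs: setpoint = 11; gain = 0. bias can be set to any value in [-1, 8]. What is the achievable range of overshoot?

Substituting into the flow equation gives flow = -3*bias - 15.
mix_ratio becomes -3*bias - 20.
overshoot becomes 9*bias + 55.
Linear in bias, so extremes are at the endpoints: bias = -1 gives overshoot = 46; bias = 8 gives overshoot = 127.

46 to 127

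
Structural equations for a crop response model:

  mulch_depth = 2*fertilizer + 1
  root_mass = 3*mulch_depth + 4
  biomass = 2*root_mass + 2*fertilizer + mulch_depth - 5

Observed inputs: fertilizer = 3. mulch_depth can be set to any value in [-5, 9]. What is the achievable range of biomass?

Intervening on mulch_depth fixes its value directly, overriding its dependence on fertilizer.
Substituting into the biomass equation gives biomass = 7*mulch_depth + 9.
Linear in mulch_depth, so extremes are at the endpoints: mulch_depth = -5 gives biomass = -26; mulch_depth = 9 gives biomass = 72.

-26 to 72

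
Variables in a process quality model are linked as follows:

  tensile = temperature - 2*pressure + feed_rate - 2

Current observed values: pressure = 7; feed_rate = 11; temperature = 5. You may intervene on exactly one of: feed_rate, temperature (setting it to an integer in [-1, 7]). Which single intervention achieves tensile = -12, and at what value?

Intervening on feed_rate: with other inputs at their observed values, tensile = feed_rate - 11. Solving for -12 gives feed_rate = -1, within [-1, 7].
Intervening on temperature: tensile = temperature - 5. Reaching -12 requires temperature = -7, outside [-1, 7].

set feed_rate = -1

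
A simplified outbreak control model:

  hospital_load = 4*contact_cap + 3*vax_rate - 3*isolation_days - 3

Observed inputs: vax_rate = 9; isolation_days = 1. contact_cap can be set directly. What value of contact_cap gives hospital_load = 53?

contact_cap = 8

Substituting into the hospital_load equation gives hospital_load = 4*contact_cap + 21.
Solve 4*contact_cap + 21 = 53: contact_cap = (53 - 21) / 4 = 8.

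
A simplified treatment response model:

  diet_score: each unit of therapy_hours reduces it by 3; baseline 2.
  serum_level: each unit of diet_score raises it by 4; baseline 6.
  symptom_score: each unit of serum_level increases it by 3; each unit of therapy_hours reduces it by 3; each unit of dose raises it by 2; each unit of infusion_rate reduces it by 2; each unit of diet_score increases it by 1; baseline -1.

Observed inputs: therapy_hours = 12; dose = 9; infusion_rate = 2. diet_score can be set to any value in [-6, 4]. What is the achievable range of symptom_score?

Intervening on diet_score fixes its value directly, overriding its dependence on therapy_hours.
Substituting into the symptom_score equation gives symptom_score = 13*diet_score - 5.
Linear in diet_score, so extremes are at the endpoints: diet_score = -6 gives symptom_score = -83; diet_score = 4 gives symptom_score = 47.

-83 to 47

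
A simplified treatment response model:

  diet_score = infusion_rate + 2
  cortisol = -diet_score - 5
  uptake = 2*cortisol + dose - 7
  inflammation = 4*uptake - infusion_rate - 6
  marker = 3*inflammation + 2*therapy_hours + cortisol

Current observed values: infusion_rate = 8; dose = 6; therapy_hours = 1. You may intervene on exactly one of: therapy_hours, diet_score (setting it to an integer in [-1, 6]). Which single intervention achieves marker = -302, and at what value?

set diet_score = 5

Intervening on therapy_hours: marker = 2*therapy_hours - 429. Reaching -302 requires therapy_hours = 127/2, not an integer.
Intervening on diet_score: with other inputs at their observed values, marker = -25*diet_score - 177. Solving for -302 gives diet_score = 5, within [-1, 6].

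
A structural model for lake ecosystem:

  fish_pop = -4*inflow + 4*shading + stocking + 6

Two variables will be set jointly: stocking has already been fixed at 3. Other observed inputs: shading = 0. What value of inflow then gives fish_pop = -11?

inflow = 5

With stocking held at 3:
Substituting into the fish_pop equation gives fish_pop = -4*inflow + 9.
Solve -4*inflow + 9 = -11: inflow = (-11 - 9) / -4 = 5.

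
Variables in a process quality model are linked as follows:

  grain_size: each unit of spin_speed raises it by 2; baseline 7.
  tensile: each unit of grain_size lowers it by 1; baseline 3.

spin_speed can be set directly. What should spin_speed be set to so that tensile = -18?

spin_speed = 7

Substituting into the tensile equation gives tensile = -2*spin_speed - 4.
Solve -2*spin_speed - 4 = -18: spin_speed = (-18 + 4) / -2 = 7.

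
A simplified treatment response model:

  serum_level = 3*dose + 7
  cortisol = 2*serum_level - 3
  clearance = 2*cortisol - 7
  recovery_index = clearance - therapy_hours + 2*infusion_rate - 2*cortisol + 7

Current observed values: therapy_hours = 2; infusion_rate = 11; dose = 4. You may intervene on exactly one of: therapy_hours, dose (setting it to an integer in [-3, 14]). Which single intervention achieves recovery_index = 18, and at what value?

set therapy_hours = 4

Intervening on therapy_hours: with other inputs at their observed values, recovery_index = -therapy_hours + 22. Solving for 18 gives therapy_hours = 4, within [-3, 14].
Intervening on dose: the paths from dose to recovery_index cancel (net effect zero), leaving recovery_index = 20; 18 is unreachable this way.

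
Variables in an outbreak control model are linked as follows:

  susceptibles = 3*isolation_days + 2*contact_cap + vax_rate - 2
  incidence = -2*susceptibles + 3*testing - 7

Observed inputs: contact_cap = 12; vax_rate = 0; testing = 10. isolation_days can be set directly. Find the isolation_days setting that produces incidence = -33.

Substituting into the susceptibles equation gives susceptibles = 3*isolation_days + 22.
This gives incidence = -6*isolation_days - 21.
Solve -6*isolation_days - 21 = -33: isolation_days = (-33 + 21) / -6 = 2.

isolation_days = 2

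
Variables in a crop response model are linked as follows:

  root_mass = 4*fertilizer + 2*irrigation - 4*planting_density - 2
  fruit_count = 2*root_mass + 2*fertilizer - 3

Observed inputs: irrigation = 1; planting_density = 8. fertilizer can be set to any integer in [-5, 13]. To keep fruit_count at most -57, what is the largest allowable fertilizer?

Substituting into the root_mass equation gives root_mass = 4*fertilizer - 32.
This gives fruit_count = 10*fertilizer - 67.
Require 10*fertilizer - 67 ≤ -57, so fertilizer ≤ 1.
The largest integer in [-5, 13] satisfying this is 1.

fertilizer = 1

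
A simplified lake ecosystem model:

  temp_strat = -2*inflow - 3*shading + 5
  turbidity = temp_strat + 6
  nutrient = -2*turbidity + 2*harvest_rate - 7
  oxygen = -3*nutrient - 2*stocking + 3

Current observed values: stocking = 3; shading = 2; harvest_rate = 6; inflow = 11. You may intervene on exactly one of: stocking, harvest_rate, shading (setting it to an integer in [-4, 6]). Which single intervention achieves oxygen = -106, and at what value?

set stocking = -4

Intervening on stocking: with other inputs at their observed values, oxygen = -2*stocking - 114. Solving for -106 gives stocking = -4, within [-4, 6].
Intervening on harvest_rate: oxygen = -6*harvest_rate - 84. Reaching -106 requires harvest_rate = 11/3, not an integer.
Intervening on shading: oxygen = -18*shading - 84. Reaching -106 requires shading = 11/9, not an integer.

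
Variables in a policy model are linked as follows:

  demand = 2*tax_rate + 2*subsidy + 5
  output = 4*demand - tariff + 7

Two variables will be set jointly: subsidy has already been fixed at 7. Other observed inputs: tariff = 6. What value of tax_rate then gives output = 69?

tax_rate = -1

With subsidy held at 7:
Substituting into the demand equation gives demand = 2*tax_rate + 19.
Substituting into the output equation gives output = 8*tax_rate + 77.
Solve 8*tax_rate + 77 = 69: tax_rate = (69 - 77) / 8 = -1.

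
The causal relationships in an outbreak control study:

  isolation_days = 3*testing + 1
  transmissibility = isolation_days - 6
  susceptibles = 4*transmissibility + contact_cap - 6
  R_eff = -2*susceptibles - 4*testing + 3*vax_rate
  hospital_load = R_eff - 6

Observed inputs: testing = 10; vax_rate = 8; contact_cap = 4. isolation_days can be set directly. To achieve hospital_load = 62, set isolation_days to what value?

isolation_days = -4

Intervening on isolation_days fixes its value directly, overriding its dependence on testing.
Substituting into the susceptibles equation gives susceptibles = 4*isolation_days - 26.
So R_eff = -8*isolation_days + 36.
So hospital_load = -8*isolation_days + 30.
Solve -8*isolation_days + 30 = 62: isolation_days = (62 - 30) / -8 = -4.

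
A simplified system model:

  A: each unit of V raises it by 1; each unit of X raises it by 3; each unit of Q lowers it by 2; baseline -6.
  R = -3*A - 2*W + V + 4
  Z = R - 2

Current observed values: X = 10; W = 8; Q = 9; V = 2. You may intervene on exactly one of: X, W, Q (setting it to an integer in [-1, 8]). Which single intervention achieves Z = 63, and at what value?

Intervening on X: with other inputs at their observed values, Z = -9*X + 54. Solving for 63 gives X = -1, within [-1, 8].
Intervening on W: Z = -2*W - 20. Reaching 63 requires W = -83/2, not an integer.
Intervening on Q: Z = 6*Q - 90. Reaching 63 requires Q = 51/2, not an integer.

set X = -1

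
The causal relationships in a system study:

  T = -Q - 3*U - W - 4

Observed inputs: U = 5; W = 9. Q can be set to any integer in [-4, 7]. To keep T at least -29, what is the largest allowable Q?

Q = 1

Substituting into the T equation gives T = -Q - 28.
Require -Q - 28 ≥ -29, so Q ≤ 1.
The largest integer in [-4, 7] satisfying this is 1.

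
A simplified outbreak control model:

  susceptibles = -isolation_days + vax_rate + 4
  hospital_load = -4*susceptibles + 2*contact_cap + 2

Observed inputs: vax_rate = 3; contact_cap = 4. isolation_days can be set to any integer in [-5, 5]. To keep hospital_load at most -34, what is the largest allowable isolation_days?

Substituting into the susceptibles equation gives susceptibles = -isolation_days + 7.
Substituting into the hospital_load equation gives hospital_load = 4*isolation_days - 18.
Require 4*isolation_days - 18 ≤ -34, so isolation_days ≤ -4.
The largest integer in [-5, 5] satisfying this is -4.

isolation_days = -4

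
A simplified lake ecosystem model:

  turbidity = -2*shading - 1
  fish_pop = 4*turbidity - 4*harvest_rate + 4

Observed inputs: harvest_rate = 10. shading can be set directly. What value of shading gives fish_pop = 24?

shading = -8

Substituting into the fish_pop equation gives fish_pop = -8*shading - 40.
Solve -8*shading - 40 = 24: shading = (24 + 40) / -8 = -8.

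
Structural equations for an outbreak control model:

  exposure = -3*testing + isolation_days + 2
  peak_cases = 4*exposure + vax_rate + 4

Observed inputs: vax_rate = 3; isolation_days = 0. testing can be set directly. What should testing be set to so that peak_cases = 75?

testing = -5

Substituting into the exposure equation gives exposure = -3*testing + 2.
This gives peak_cases = -12*testing + 15.
Solve -12*testing + 15 = 75: testing = (75 - 15) / -12 = -5.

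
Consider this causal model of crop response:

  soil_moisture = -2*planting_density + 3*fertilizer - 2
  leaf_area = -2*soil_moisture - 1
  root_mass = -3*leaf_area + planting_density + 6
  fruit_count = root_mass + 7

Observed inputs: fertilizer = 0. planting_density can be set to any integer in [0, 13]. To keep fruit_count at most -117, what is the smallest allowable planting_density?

planting_density = 11

Substituting into the soil_moisture equation gives soil_moisture = -2*planting_density - 2.
This gives leaf_area = 4*planting_density + 3.
Substituting into the root_mass equation gives root_mass = -11*planting_density - 3.
Substituting into the fruit_count equation gives fruit_count = -11*planting_density + 4.
Require -11*planting_density + 4 ≤ -117, so planting_density ≥ 11.
The smallest integer in [0, 13] satisfying this is 11.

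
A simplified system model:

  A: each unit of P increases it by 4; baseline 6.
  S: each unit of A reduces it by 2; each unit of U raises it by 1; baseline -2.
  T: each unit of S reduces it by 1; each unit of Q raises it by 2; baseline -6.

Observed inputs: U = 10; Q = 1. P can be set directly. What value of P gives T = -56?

P = -7

Substituting into the S equation gives S = -8*P - 4.
So T = 8*P.
Solve 8*P = -56: P = -56 / 8 = -7.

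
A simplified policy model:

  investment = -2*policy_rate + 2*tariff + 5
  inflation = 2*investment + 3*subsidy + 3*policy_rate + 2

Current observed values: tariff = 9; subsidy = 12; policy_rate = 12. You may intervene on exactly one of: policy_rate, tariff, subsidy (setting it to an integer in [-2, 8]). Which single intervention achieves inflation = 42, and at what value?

Intervening on policy_rate: inflation = -policy_rate + 84. Reaching 42 requires policy_rate = 42, outside [-2, 8].
Intervening on tariff: inflation = 4*tariff + 36. Reaching 42 requires tariff = 3/2, not an integer.
Intervening on subsidy: with other inputs at their observed values, inflation = 3*subsidy + 36. Solving for 42 gives subsidy = 2, within [-2, 8].

set subsidy = 2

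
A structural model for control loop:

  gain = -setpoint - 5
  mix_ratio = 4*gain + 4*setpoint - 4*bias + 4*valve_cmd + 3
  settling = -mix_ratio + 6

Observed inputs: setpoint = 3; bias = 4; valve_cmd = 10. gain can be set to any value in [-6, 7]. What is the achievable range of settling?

-61 to -9

Intervening on gain fixes its value directly, overriding its dependence on setpoint.
Substituting into the mix_ratio equation gives mix_ratio = 4*gain + 39.
Substituting into the settling equation gives settling = -4*gain - 33.
Linear in gain, so extremes are at the endpoints: gain = -6 gives settling = -9; gain = 7 gives settling = -61.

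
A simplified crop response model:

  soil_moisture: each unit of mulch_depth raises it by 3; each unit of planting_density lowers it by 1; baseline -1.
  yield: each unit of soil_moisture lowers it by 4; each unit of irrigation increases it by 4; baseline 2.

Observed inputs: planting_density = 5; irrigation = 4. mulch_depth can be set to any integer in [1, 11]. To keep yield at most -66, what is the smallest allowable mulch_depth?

mulch_depth = 9

Substituting into the soil_moisture equation gives soil_moisture = 3*mulch_depth - 6.
Substituting into the yield equation gives yield = -12*mulch_depth + 42.
Require -12*mulch_depth + 42 ≤ -66, so mulch_depth ≥ 9.
The smallest integer in [1, 11] satisfying this is 9.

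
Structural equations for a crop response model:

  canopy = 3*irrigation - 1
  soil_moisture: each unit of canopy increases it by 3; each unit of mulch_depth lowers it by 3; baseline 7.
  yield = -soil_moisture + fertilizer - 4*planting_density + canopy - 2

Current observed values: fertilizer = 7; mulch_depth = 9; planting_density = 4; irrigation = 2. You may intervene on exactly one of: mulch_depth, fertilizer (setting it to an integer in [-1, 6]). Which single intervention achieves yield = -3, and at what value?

set fertilizer = 5

Intervening on mulch_depth: yield = 3*mulch_depth - 28. Reaching -3 requires mulch_depth = 25/3, not an integer.
Intervening on fertilizer: with other inputs at their observed values, yield = fertilizer - 8. Solving for -3 gives fertilizer = 5, within [-1, 6].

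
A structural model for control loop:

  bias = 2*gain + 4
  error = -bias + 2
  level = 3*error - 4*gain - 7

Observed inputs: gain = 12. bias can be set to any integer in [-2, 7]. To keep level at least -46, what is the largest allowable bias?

bias = -1

Intervening on bias fixes its value directly, overriding its dependence on gain.
Substituting into the level equation gives level = -3*bias - 49.
Require -3*bias - 49 ≥ -46, so bias ≤ -1.
The largest integer in [-2, 7] satisfying this is -1.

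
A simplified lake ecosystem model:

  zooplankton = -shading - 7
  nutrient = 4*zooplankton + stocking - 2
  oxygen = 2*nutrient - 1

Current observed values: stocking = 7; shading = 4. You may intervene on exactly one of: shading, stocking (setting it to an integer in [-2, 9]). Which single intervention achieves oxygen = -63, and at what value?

set shading = 2

Intervening on shading: with other inputs at their observed values, oxygen = -8*shading - 47. Solving for -63 gives shading = 2, within [-2, 9].
Intervening on stocking: oxygen = 2*stocking - 93. Reaching -63 requires stocking = 15, outside [-2, 9].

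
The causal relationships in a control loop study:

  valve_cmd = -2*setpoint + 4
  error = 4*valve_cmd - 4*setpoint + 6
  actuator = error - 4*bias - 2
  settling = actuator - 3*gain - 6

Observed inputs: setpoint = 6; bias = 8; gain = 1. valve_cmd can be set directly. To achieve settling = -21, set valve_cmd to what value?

Intervening on valve_cmd fixes its value directly, overriding its dependence on setpoint.
Substituting into the error equation gives error = 4*valve_cmd - 18.
Substituting into the actuator equation gives actuator = 4*valve_cmd - 52.
Substituting into the settling equation gives settling = 4*valve_cmd - 61.
Solve 4*valve_cmd - 61 = -21: valve_cmd = (-21 + 61) / 4 = 10.

valve_cmd = 10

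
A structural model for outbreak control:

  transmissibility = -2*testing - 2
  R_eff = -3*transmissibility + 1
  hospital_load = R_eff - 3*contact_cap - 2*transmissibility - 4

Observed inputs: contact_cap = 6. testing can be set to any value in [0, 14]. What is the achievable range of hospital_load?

-11 to 129

Substituting into the R_eff equation gives R_eff = 6*testing + 7.
Substituting into the hospital_load equation gives hospital_load = 10*testing - 11.
Linear in testing, so extremes are at the endpoints: testing = 0 gives hospital_load = -11; testing = 14 gives hospital_load = 129.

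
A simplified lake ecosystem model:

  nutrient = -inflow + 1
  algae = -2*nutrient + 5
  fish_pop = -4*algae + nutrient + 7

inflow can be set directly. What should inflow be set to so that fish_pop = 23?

Substituting into the algae equation gives algae = 2*inflow + 3.
This gives fish_pop = -9*inflow - 4.
Solve -9*inflow - 4 = 23: inflow = (23 + 4) / -9 = -3.

inflow = -3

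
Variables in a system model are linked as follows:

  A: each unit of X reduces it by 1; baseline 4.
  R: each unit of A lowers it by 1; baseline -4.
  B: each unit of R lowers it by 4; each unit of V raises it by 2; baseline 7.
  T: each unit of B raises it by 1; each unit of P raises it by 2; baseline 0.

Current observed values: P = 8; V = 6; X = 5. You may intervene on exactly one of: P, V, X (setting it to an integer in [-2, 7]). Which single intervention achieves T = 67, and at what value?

Intervening on P: T = 2*P + 31. Reaching 67 requires P = 18, outside [-2, 7].
Intervening on V: T = 2*V + 35. Reaching 67 requires V = 16, outside [-2, 7].
Intervening on X: with other inputs at their observed values, T = -4*X + 67. Solving for 67 gives X = 0, within [-2, 7].

set X = 0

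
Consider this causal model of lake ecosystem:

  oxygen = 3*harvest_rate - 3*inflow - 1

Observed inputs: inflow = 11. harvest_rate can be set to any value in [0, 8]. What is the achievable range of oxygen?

Substituting into the oxygen equation gives oxygen = 3*harvest_rate - 34.
Linear in harvest_rate, so extremes are at the endpoints: harvest_rate = 0 gives oxygen = -34; harvest_rate = 8 gives oxygen = -10.

-34 to -10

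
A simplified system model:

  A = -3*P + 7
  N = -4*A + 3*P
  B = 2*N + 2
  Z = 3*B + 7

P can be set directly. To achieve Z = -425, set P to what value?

P = -3

Substituting into the N equation gives N = 15*P - 28.
B becomes 30*P - 54.
Substituting into the Z equation gives Z = 90*P - 155.
Solve 90*P - 155 = -425: P = (-425 + 155) / 90 = -3.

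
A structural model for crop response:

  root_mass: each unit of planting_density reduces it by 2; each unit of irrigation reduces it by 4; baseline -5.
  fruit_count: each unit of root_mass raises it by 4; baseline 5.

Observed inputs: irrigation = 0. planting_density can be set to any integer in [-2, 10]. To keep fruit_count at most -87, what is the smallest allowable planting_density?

planting_density = 9

Substituting into the root_mass equation gives root_mass = -2*planting_density - 5.
Substituting into the fruit_count equation gives fruit_count = -8*planting_density - 15.
Require -8*planting_density - 15 ≤ -87, so planting_density ≥ 9.
The smallest integer in [-2, 10] satisfying this is 9.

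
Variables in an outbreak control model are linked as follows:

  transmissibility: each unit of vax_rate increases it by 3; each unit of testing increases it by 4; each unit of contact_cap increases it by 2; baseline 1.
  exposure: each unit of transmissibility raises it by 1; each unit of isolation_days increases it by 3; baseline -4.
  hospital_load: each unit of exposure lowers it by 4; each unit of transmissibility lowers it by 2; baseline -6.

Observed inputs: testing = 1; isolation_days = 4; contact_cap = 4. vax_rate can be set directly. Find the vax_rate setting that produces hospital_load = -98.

vax_rate = -1

Substituting into the transmissibility equation gives transmissibility = 3*vax_rate + 13.
Substituting into the exposure equation gives exposure = 3*vax_rate + 21.
This gives hospital_load = -18*vax_rate - 116.
Solve -18*vax_rate - 116 = -98: vax_rate = (-98 + 116) / -18 = -1.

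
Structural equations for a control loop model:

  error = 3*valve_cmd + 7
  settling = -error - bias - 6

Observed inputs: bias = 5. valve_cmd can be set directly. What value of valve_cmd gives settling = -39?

Substituting into the settling equation gives settling = -3*valve_cmd - 18.
Solve -3*valve_cmd - 18 = -39: valve_cmd = (-39 + 18) / -3 = 7.

valve_cmd = 7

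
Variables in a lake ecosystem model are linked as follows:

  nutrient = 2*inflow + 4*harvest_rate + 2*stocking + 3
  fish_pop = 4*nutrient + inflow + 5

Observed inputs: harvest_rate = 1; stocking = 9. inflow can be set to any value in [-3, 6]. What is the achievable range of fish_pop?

Substituting into the nutrient equation gives nutrient = 2*inflow + 25.
This gives fish_pop = 9*inflow + 105.
Linear in inflow, so extremes are at the endpoints: inflow = -3 gives fish_pop = 78; inflow = 6 gives fish_pop = 159.

78 to 159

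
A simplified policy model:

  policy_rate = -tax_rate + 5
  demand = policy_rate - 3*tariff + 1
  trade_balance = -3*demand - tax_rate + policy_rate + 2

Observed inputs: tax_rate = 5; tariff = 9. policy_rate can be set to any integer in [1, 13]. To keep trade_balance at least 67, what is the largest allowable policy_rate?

policy_rate = 4

Intervening on policy_rate fixes its value directly, overriding its dependence on tax_rate.
Substituting into the demand equation gives demand = policy_rate - 26.
Substituting into the trade_balance equation gives trade_balance = -2*policy_rate + 75.
Require -2*policy_rate + 75 ≥ 67, so policy_rate ≤ 4.
The largest integer in [1, 13] satisfying this is 4.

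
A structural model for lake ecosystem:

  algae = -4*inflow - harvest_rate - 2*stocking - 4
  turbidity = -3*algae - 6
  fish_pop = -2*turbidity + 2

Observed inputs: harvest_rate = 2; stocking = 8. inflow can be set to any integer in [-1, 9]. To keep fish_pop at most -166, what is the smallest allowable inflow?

inflow = 2

Substituting into the algae equation gives algae = -4*inflow - 22.
This gives turbidity = 12*inflow + 60.
fish_pop becomes -24*inflow - 118.
Require -24*inflow - 118 ≤ -166, so inflow ≥ 2.
The smallest integer in [-1, 9] satisfying this is 2.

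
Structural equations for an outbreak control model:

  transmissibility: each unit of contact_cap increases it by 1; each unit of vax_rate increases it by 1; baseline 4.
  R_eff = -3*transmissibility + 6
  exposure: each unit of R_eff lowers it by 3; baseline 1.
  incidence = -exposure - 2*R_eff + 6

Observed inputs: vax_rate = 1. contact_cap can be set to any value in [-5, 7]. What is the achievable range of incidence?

Substituting into the transmissibility equation gives transmissibility = contact_cap + 5.
Substituting into the R_eff equation gives R_eff = -3*contact_cap - 9.
So exposure = 9*contact_cap + 28.
Substituting into the incidence equation gives incidence = -3*contact_cap - 4.
Linear in contact_cap, so extremes are at the endpoints: contact_cap = -5 gives incidence = 11; contact_cap = 7 gives incidence = -25.

-25 to 11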